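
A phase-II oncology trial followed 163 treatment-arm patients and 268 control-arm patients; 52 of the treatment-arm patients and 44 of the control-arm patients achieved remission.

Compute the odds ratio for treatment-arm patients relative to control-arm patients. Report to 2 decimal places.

OR = (52 × 224) / (111 × 44) = 11648/4884 ≈ 2.38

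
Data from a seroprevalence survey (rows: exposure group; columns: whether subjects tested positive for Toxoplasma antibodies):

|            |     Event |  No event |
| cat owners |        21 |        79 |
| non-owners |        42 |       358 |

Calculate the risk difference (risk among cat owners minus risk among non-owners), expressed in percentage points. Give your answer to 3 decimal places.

risk, cat owners = 21/100 = 0.2100
risk, non-owners = 42/400 = 0.1050
risk difference = 0.2100 − 0.1050 = 0.1050 → 10.500 percentage points

RD ≈ 10.500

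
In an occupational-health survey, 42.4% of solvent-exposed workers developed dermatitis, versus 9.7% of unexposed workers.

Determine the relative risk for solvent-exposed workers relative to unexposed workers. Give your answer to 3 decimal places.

RR = 0.4240 / 0.0970 = 4.371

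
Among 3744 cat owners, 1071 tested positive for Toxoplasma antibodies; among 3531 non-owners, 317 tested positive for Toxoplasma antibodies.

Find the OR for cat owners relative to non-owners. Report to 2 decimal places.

odds, cat owners = 1071/2673 = 0.4007
odds, non-owners = 317/3214 = 0.0986
OR = 0.4007 / 0.0986 = 4.06

OR ≈ 4.06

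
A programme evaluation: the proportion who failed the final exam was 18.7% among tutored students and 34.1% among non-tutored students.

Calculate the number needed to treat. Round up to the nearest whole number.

7

absolute risk difference = 0.154000
1 / 0.154000 = 6.494 → round up → 7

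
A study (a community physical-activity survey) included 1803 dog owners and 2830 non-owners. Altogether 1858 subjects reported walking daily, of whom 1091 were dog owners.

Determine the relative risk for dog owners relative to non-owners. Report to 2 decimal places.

RR = 2.23

dog owners without the outcome: 1803 − 1091 = 712
non-owners with the outcome: 1858 − 1091 = 767
non-owners without the outcome: 2830 − 767 = 2063
risk, dog owners = 1091/1803 = 0.6051
risk, non-owners = 767/2830 = 0.2710
RR = 0.6051 / 0.2710 = 2.23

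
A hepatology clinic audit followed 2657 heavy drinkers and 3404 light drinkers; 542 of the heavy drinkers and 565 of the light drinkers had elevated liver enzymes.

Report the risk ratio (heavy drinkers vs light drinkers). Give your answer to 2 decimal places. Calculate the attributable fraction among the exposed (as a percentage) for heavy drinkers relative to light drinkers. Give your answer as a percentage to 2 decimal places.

RR = 1.23; AR% = 18.63%

risk, heavy drinkers = 542/2657 = 0.2040
risk, light drinkers = 565/3404 = 0.1660
RR = 0.2040 / 0.1660 = 1.23
AR% = (0.2040 − 0.1660) / 0.2040 = 0.1863 → 18.63%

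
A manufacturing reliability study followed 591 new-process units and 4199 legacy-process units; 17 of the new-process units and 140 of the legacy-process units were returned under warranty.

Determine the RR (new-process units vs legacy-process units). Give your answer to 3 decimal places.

risk, new-process units = 17/591 = 0.02876
risk, legacy-process units = 140/4199 = 0.03334
RR = 0.02876 / 0.03334 = 0.863

RR ≈ 0.863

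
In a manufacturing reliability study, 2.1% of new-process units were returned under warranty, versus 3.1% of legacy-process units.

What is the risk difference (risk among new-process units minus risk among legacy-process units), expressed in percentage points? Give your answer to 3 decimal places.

risk difference = 0.02100 − 0.03100 = -0.01000 → -1.000 percentage points

RD ≈ -1.000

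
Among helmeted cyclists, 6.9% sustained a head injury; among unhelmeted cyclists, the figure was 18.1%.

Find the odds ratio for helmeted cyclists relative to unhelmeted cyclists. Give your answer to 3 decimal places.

OR: 0.335

odds, helmeted cyclists = 0.0690/0.9310 = 0.0741
odds, unhelmeted cyclists = 0.1810/0.8190 = 0.2210
OR = 0.0741 / 0.2210 = 0.335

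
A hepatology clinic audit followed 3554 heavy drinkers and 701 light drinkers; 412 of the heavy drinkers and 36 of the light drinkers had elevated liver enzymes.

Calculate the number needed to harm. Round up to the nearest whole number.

risk, heavy drinkers = 412/3554 = 0.115926
risk, light drinkers = 36/701 = 0.051355
absolute risk difference = 0.064571
1 / 0.064571 = 15.487 → round up → 16

16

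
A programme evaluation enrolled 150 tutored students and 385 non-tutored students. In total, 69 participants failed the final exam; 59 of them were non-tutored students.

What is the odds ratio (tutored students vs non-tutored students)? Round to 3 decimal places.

OR ≈ 0.395

tutored students with the outcome: 69 − 59 = 10
tutored students without the outcome: 150 − 10 = 140
non-tutored students without the outcome: 385 − 59 = 326
OR = (10 × 326) / (140 × 59) = 3260/8260 ≈ 0.395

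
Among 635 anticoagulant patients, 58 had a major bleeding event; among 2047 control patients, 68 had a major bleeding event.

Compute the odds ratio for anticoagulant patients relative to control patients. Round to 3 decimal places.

OR: 2.925

odds, anticoagulant patients = 58/577 = 0.10052
odds, control patients = 68/1979 = 0.03436
OR = 0.10052 / 0.03436 = 2.925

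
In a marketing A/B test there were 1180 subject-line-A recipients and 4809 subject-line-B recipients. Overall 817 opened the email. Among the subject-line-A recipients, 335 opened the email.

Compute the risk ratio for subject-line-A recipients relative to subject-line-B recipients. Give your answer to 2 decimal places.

RR: 2.83

subject-line-A recipients without the outcome: 1180 − 335 = 845
subject-line-B recipients with the outcome: 817 − 335 = 482
subject-line-B recipients without the outcome: 4809 − 482 = 4327
risk, subject-line-A recipients = 335/1180 = 0.2839
risk, subject-line-B recipients = 482/4809 = 0.1002
RR = 0.2839 / 0.1002 = 2.83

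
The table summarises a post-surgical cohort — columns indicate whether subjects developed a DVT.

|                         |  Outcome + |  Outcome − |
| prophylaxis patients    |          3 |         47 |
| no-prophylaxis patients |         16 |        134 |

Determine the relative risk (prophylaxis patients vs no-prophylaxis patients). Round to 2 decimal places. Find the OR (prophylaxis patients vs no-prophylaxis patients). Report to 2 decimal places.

RR = 0.56; OR = 0.53

risk, prophylaxis patients = 3/50 = 0.0600
risk, no-prophylaxis patients = 16/150 = 0.1067
RR = 0.0600 / 0.1067 = 0.56
odds, prophylaxis patients = 3/47 = 0.0638
odds, no-prophylaxis patients = 16/134 = 0.1194
OR = 0.0638 / 0.1194 = 0.53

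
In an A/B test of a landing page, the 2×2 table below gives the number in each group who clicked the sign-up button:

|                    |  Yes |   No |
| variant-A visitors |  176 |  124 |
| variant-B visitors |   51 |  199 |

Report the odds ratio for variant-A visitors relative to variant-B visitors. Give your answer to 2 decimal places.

5.54

odds, variant-A visitors = 176/124 = 1.4194
odds, variant-B visitors = 51/199 = 0.2563
OR = 1.4194 / 0.2563 = 5.54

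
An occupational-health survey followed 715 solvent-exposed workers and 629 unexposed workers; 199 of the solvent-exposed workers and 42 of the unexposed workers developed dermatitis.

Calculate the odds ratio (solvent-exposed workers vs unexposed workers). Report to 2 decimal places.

OR = (199 × 587) / (516 × 42) = 116813/21672 ≈ 5.39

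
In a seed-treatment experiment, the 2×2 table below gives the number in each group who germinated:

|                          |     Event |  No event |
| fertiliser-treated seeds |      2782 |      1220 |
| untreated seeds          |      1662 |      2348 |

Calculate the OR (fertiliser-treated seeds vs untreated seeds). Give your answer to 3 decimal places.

OR = (2782 × 2348) / (1220 × 1662) = 6532136/2027640 ≈ 3.222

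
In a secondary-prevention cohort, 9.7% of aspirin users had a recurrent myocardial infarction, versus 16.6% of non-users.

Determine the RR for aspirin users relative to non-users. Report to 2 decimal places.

RR = 0.0970 / 0.1660 = 0.58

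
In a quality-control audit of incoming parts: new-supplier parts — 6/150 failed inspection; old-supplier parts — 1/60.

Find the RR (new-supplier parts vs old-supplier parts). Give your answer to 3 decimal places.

2.400

risk, new-supplier parts = 6/150 = 0.04000
risk, old-supplier parts = 1/60 = 0.01667
RR = 0.04000 / 0.01667 = 2.400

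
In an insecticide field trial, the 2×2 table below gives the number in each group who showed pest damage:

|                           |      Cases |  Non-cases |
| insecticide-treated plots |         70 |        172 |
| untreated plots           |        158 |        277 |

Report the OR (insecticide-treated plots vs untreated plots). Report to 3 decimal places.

OR = (70 × 277) / (172 × 158) = 19390/27176 ≈ 0.713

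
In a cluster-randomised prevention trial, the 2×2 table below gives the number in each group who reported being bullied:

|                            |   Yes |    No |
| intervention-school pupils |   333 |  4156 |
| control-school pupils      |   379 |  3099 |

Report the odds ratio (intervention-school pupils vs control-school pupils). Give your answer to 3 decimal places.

OR = 0.655

odds, intervention-school pupils = 333/4156 = 0.0801
odds, control-school pupils = 379/3099 = 0.1223
OR = 0.0801 / 0.1223 = 0.655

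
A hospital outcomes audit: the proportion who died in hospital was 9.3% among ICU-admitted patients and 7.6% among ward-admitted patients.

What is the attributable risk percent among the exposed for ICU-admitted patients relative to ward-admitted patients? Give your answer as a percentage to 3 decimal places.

AR% = (0.0930 − 0.0760) / 0.0930 = 0.1828 → 18.280%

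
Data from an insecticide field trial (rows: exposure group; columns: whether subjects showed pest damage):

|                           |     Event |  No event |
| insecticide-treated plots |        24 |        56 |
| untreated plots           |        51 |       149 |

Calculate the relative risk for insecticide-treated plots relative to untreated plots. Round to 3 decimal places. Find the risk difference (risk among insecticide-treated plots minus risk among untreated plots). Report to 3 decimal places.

RR = 1.176; RD = 0.045

risk, insecticide-treated plots = 24/80 = 0.3000
risk, untreated plots = 51/200 = 0.2550
RR = 0.3000 / 0.2550 = 1.176
risk difference = 0.3000 − 0.2550 = 0.045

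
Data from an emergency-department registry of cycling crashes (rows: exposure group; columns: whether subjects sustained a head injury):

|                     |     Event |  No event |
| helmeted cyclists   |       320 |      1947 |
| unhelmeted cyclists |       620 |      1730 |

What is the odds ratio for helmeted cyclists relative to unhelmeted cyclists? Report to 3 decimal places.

odds, helmeted cyclists = 320/1947 = 0.1644
odds, unhelmeted cyclists = 620/1730 = 0.3584
OR = 0.1644 / 0.3584 = 0.459

OR ≈ 0.459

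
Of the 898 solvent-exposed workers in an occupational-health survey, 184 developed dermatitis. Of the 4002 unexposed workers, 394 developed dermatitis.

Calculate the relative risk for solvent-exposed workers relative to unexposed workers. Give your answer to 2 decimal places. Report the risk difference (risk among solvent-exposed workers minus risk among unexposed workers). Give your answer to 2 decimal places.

risk, solvent-exposed workers = 184/898 = 0.2049
risk, unexposed workers = 394/4002 = 0.0985
RR = 0.2049 / 0.0985 = 2.08
risk difference = 0.2049 − 0.0985 = 0.11

RR = 2.08; RD = 0.11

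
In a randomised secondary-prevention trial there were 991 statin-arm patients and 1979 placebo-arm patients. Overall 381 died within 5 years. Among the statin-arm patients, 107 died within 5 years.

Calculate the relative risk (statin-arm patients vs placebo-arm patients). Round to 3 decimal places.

RR = 0.780

statin-arm patients without the outcome: 991 − 107 = 884
placebo-arm patients with the outcome: 381 − 107 = 274
placebo-arm patients without the outcome: 1979 − 274 = 1705
risk, statin-arm patients = 107/991 = 0.1080
risk, placebo-arm patients = 274/1979 = 0.1385
RR = 0.1080 / 0.1385 = 0.780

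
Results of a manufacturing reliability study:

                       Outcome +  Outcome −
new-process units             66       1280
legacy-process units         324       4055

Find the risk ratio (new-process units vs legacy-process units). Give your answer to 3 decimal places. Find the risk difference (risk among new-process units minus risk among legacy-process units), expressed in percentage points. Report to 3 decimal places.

risk, new-process units = 66/1346 = 0.04903
risk, legacy-process units = 324/4379 = 0.07399
RR = 0.04903 / 0.07399 = 0.663
risk difference = 0.04903 − 0.07399 = -0.02496 → -2.496 percentage points

RR = 0.663; RD = -2.496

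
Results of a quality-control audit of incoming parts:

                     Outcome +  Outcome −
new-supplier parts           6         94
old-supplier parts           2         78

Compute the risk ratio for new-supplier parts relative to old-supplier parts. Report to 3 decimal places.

RR = 2.400

risk, new-supplier parts = 6/100 = 0.06000
risk, old-supplier parts = 2/80 = 0.02500
RR = 0.06000 / 0.02500 = 2.400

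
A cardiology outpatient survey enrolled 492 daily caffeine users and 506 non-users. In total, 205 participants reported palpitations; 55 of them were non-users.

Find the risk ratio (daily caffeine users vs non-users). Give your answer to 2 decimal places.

2.80

daily caffeine users with the outcome: 205 − 55 = 150
daily caffeine users without the outcome: 492 − 150 = 342
non-users without the outcome: 506 − 55 = 451
risk, daily caffeine users = 150/492 = 0.3049
risk, non-users = 55/506 = 0.1087
RR = 0.3049 / 0.1087 = 2.80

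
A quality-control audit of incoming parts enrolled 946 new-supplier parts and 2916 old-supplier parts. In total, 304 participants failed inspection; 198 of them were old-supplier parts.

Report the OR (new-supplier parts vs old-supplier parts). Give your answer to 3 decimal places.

new-supplier parts with the outcome: 304 − 198 = 106
new-supplier parts without the outcome: 946 − 106 = 840
old-supplier parts without the outcome: 2916 − 198 = 2718
OR = (106 × 2718) / (840 × 198) = 288108/166320 ≈ 1.732

1.732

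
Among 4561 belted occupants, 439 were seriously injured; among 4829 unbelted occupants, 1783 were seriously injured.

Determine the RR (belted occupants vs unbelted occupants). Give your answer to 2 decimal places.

0.26

risk, belted occupants = 439/4561 = 0.0963
risk, unbelted occupants = 1783/4829 = 0.3692
RR = 0.0963 / 0.3692 = 0.26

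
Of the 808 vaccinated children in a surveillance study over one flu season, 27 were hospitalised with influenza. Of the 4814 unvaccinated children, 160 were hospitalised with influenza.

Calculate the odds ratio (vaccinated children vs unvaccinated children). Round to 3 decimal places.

odds, vaccinated children = 27/781 = 0.03457
odds, unvaccinated children = 160/4654 = 0.03438
OR = 0.03457 / 0.03438 = 1.006

OR ≈ 1.006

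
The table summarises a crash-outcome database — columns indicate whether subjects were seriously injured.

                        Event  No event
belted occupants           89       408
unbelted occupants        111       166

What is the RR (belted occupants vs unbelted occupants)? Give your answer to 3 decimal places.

risk, belted occupants = 89/497 = 0.1791
risk, unbelted occupants = 111/277 = 0.4007
RR = 0.1791 / 0.4007 = 0.447

RR = 0.447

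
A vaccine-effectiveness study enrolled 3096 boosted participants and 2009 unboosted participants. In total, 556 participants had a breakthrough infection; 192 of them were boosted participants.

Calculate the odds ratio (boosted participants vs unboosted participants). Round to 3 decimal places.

boosted participants without the outcome: 3096 − 192 = 2904
unboosted participants with the outcome: 556 − 192 = 364
unboosted participants without the outcome: 2009 − 364 = 1645
odds, boosted participants = 192/2904 = 0.0661
odds, unboosted participants = 364/1645 = 0.2213
OR = 0.0661 / 0.2213 = 0.299

OR ≈ 0.299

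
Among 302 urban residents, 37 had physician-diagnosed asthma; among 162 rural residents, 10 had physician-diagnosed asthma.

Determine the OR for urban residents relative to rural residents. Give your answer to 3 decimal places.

OR = (37 × 152) / (265 × 10) = 5624/2650 ≈ 2.122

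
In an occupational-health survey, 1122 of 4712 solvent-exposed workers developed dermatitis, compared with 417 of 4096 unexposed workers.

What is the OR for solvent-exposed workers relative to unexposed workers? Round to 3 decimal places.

OR = (1122 × 3679) / (3590 × 417) = 4127838/1497030 ≈ 2.757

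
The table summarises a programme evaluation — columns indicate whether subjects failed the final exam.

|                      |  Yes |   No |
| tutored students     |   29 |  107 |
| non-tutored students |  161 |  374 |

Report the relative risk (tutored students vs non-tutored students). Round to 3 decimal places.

risk, tutored students = 29/136 = 0.2132
risk, non-tutored students = 161/535 = 0.3009
RR = 0.2132 / 0.3009 = 0.709

0.709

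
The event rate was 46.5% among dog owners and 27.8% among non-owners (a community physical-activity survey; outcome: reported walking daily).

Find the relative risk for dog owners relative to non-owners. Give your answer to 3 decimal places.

RR = 0.4650 / 0.2780 = 1.673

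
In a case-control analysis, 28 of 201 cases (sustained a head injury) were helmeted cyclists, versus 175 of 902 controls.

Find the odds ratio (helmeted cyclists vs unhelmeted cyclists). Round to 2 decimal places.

OR = (28 × 727) / (175 × 173) = 20356/30275 ≈ 0.67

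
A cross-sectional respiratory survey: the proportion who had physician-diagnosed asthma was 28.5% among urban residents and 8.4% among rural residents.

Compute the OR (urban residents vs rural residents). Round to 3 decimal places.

odds, urban residents = 0.2850/0.7150 = 0.3986
odds, rural residents = 0.0840/0.9160 = 0.0917
OR = 0.3986 / 0.0917 = 4.347

4.347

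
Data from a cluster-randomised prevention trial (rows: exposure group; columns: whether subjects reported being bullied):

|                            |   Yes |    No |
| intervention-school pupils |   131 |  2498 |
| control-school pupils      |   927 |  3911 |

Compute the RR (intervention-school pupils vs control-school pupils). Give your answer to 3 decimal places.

RR ≈ 0.260

risk, intervention-school pupils = 131/2629 = 0.04983
risk, control-school pupils = 927/4838 = 0.19161
RR = 0.04983 / 0.19161 = 0.260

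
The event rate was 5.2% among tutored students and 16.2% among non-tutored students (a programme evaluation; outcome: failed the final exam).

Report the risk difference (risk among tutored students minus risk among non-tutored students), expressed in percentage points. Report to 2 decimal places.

risk difference = 0.0520 − 0.1620 = -0.1100 → -11.00 percentage points

RD ≈ -11.00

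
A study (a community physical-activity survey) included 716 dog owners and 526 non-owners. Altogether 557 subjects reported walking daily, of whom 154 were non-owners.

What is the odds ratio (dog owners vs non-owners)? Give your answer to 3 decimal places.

OR: 3.110

dog owners with the outcome: 557 − 154 = 403
dog owners without the outcome: 716 − 403 = 313
non-owners without the outcome: 526 − 154 = 372
OR = (403 × 372) / (313 × 154) = 149916/48202 ≈ 3.110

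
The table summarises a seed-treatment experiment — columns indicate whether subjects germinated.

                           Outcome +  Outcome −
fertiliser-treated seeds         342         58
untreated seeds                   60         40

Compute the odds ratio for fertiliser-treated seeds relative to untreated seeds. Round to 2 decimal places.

odds, fertiliser-treated seeds = 342/58 = 5.8966
odds, untreated seeds = 60/40 = 1.5000
OR = 5.8966 / 1.5000 = 3.93

3.93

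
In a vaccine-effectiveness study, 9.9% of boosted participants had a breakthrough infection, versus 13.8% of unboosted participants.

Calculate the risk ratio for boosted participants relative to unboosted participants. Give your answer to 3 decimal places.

RR = 0.0990 / 0.1380 = 0.717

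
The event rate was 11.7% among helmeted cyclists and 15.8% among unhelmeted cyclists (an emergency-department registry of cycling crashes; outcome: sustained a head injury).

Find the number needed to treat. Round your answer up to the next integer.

25

absolute risk difference = 0.041000
1 / 0.041000 = 24.390 → round up → 25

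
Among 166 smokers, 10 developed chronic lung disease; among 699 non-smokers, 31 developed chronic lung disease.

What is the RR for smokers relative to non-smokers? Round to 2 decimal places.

risk, smokers = 10/166 = 0.06024
risk, non-smokers = 31/699 = 0.04435
RR = 0.06024 / 0.04435 = 1.36

RR = 1.36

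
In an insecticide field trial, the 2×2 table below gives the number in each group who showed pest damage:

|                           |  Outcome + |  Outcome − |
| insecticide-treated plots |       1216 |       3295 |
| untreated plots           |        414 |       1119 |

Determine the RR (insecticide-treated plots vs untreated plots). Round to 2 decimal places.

RR: 1.00

risk, insecticide-treated plots = 1216/4511 = 0.2696
risk, untreated plots = 414/1533 = 0.2701
RR = 0.2696 / 0.2701 = 1.00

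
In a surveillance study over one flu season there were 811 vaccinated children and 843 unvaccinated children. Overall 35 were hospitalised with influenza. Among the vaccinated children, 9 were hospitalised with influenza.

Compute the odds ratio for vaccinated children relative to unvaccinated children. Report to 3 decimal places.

0.353

vaccinated children without the outcome: 811 − 9 = 802
unvaccinated children with the outcome: 35 − 9 = 26
unvaccinated children without the outcome: 843 − 26 = 817
OR = (9 × 817) / (802 × 26) = 7353/20852 ≈ 0.353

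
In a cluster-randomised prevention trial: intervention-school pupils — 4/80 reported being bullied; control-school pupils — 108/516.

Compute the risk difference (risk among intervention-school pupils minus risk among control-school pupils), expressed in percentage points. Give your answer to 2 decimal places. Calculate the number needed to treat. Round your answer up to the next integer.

RD = -15.93; NNT = 7

risk, intervention-school pupils = 4/80 = 0.0500
risk, control-school pupils = 108/516 = 0.2093
risk difference = 0.0500 − 0.2093 = -0.1593 → -15.93 percentage points
absolute risk difference = 0.159302
1 / 0.159302 = 6.277 → round up → 7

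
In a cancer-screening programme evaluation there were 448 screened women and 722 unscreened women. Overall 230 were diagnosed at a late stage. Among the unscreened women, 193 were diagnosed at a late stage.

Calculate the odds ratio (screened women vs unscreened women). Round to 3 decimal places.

screened women with the outcome: 230 − 193 = 37
screened women without the outcome: 448 − 37 = 411
unscreened women without the outcome: 722 − 193 = 529
OR = (37 × 529) / (411 × 193) = 19573/79323 ≈ 0.247

0.247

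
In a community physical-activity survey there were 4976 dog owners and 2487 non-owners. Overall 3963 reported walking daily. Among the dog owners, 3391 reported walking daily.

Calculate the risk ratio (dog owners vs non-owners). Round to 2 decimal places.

dog owners without the outcome: 4976 − 3391 = 1585
non-owners with the outcome: 3963 − 3391 = 572
non-owners without the outcome: 2487 − 572 = 1915
risk, dog owners = 3391/4976 = 0.6815
risk, non-owners = 572/2487 = 0.2300
RR = 0.6815 / 0.2300 = 2.96

RR = 2.96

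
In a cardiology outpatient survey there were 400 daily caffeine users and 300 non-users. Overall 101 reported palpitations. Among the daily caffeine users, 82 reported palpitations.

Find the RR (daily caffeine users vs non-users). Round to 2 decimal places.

daily caffeine users without the outcome: 400 − 82 = 318
non-users with the outcome: 101 − 82 = 19
non-users without the outcome: 300 − 19 = 281
risk, daily caffeine users = 82/400 = 0.2050
risk, non-users = 19/300 = 0.0633
RR = 0.2050 / 0.0633 = 3.24

RR: 3.24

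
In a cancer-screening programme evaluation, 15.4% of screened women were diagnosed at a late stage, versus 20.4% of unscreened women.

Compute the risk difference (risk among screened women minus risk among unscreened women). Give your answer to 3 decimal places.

risk difference = 0.1540 − 0.2040 = -0.050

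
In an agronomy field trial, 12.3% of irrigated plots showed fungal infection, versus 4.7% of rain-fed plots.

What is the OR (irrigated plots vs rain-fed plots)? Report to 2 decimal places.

odds, irrigated plots = 0.12300/0.87700 = 0.14025
odds, rain-fed plots = 0.04700/0.95300 = 0.04932
OR = 0.14025 / 0.04932 = 2.84

2.84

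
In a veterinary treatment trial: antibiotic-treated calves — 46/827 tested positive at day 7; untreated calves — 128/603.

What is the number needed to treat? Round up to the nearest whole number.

7

risk, antibiotic-treated calves = 46/827 = 0.055623
risk, untreated calves = 128/603 = 0.212272
absolute risk difference = 0.156649
1 / 0.156649 = 6.384 → round up → 7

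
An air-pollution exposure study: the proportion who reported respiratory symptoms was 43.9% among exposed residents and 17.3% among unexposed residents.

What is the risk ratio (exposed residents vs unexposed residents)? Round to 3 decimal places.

RR = 0.4390 / 0.1730 = 2.538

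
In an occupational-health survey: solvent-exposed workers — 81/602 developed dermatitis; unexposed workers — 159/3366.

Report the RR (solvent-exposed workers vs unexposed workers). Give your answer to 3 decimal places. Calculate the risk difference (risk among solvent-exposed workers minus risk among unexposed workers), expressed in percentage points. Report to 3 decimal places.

RR = 2.848; RD = 8.731

risk, solvent-exposed workers = 81/602 = 0.13455
risk, unexposed workers = 159/3366 = 0.04724
RR = 0.13455 / 0.04724 = 2.848
risk difference = 0.13455 − 0.04724 = 0.08731 → 8.731 percentage points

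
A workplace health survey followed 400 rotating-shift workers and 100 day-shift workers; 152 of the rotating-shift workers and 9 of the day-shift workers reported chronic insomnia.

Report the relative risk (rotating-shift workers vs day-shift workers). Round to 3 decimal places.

4.222

risk, rotating-shift workers = 152/400 = 0.3800
risk, day-shift workers = 9/100 = 0.0900
RR = 0.3800 / 0.0900 = 4.222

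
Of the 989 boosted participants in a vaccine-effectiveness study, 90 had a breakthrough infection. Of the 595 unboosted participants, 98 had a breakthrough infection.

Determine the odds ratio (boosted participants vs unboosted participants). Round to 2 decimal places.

OR: 0.51

odds, boosted participants = 90/899 = 0.1001
odds, unboosted participants = 98/497 = 0.1972
OR = 0.1001 / 0.1972 = 0.51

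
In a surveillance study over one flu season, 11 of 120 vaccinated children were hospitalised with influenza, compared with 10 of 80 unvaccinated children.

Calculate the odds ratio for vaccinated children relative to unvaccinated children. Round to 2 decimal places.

OR = (11 × 70) / (109 × 10) = 770/1090 ≈ 0.71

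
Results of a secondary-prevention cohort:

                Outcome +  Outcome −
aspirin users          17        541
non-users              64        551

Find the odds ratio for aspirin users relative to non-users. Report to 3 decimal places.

OR = (17 × 551) / (541 × 64) = 9367/34624 ≈ 0.271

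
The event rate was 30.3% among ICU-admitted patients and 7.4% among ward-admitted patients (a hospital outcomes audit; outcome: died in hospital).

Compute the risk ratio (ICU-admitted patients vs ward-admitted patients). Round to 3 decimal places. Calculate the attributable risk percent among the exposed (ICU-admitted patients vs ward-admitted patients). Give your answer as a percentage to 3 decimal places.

RR = 4.095; AR% = 75.578%

RR = 0.3030 / 0.0740 = 4.095
AR% = (0.3030 − 0.0740) / 0.3030 = 0.7558 → 75.578%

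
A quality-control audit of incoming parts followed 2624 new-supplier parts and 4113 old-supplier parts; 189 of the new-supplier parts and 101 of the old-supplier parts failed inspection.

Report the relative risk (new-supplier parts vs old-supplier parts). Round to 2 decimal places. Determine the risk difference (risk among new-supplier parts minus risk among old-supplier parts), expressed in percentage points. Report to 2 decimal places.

risk, new-supplier parts = 189/2624 = 0.07203
risk, old-supplier parts = 101/4113 = 0.02456
RR = 0.07203 / 0.02456 = 2.93
risk difference = 0.07203 − 0.02456 = 0.04747 → 4.75 percentage points

RR = 2.93; RD = 4.75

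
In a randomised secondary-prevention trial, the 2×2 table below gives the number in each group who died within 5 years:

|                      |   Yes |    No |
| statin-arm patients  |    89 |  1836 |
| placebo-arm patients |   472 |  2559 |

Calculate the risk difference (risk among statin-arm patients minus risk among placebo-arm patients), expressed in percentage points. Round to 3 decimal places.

risk, statin-arm patients = 89/1925 = 0.04623
risk, placebo-arm patients = 472/3031 = 0.15572
risk difference = 0.04623 − 0.15572 = -0.10949 → -10.949 percentage points

-10.949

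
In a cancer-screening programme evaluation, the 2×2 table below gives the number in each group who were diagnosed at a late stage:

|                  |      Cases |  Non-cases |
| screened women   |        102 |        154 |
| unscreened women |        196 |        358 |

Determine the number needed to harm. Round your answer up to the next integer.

NNH = 23

risk, screened women = 102/256 = 0.398438
risk, unscreened women = 196/554 = 0.353791
absolute risk difference = 0.044647
1 / 0.044647 = 22.398 → round up → 23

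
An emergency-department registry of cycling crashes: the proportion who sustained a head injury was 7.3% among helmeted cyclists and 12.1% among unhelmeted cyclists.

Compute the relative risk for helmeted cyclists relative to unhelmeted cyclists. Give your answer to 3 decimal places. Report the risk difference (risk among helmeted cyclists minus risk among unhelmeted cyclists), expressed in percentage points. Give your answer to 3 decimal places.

RR = 0.0730 / 0.1210 = 0.603
risk difference = 0.0730 − 0.1210 = -0.0480 → -4.800 percentage points

RR = 0.603; RD = -4.800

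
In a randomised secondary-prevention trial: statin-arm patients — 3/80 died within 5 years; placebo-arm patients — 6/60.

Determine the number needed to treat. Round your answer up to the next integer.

risk, statin-arm patients = 3/80 = 0.037500
risk, placebo-arm patients = 6/60 = 0.100000
absolute risk difference = 0.062500
1 / 0.062500 = 16.000 → round up → 16

16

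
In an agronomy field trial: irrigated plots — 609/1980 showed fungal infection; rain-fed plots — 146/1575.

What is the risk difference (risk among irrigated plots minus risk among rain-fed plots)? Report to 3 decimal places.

risk, irrigated plots = 609/1980 = 0.3076
risk, rain-fed plots = 146/1575 = 0.0927
risk difference = 0.3076 − 0.0927 = 0.215

RD ≈ 0.215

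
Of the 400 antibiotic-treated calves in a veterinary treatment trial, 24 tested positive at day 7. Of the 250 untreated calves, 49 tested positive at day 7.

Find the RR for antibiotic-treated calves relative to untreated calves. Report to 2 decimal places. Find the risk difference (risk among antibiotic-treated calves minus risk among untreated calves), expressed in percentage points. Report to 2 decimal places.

risk, antibiotic-treated calves = 24/400 = 0.0600
risk, untreated calves = 49/250 = 0.1960
RR = 0.0600 / 0.1960 = 0.31
risk difference = 0.0600 − 0.1960 = -0.1360 → -13.60 percentage points

RR = 0.31; RD = -13.60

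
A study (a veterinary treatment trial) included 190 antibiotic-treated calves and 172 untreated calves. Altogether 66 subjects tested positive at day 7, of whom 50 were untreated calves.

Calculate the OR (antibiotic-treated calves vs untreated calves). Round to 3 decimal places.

antibiotic-treated calves with the outcome: 66 − 50 = 16
antibiotic-treated calves without the outcome: 190 − 16 = 174
untreated calves without the outcome: 172 − 50 = 122
odds, antibiotic-treated calves = 16/174 = 0.0920
odds, untreated calves = 50/122 = 0.4098
OR = 0.0920 / 0.4098 = 0.224

OR ≈ 0.224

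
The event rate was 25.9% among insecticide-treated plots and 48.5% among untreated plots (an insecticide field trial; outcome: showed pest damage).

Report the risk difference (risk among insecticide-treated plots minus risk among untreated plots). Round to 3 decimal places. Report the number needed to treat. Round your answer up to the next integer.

RD = -0.226; NNT = 5

risk difference = 0.2590 − 0.4850 = -0.226
absolute risk difference = 0.226000
1 / 0.226000 = 4.425 → round up → 5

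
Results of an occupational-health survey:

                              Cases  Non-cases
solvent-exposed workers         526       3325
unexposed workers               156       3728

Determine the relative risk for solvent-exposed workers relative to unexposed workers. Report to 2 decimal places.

risk, solvent-exposed workers = 526/3851 = 0.13659
risk, unexposed workers = 156/3884 = 0.04016
RR = 0.13659 / 0.04016 = 3.40

RR: 3.40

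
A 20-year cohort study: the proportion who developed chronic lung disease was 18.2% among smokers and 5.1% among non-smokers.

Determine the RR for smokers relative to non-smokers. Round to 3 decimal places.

RR = 0.1820 / 0.0510 = 3.569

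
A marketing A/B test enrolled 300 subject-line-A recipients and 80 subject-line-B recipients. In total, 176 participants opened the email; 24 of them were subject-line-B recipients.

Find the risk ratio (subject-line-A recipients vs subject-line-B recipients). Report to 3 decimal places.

subject-line-A recipients with the outcome: 176 − 24 = 152
subject-line-A recipients without the outcome: 300 − 152 = 148
subject-line-B recipients without the outcome: 80 − 24 = 56
risk, subject-line-A recipients = 152/300 = 0.5067
risk, subject-line-B recipients = 24/80 = 0.3000
RR = 0.5067 / 0.3000 = 1.689

RR: 1.689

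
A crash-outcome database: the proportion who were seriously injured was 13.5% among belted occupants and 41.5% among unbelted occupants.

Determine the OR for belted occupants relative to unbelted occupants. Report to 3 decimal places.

odds, belted occupants = 0.1350/0.8650 = 0.1561
odds, unbelted occupants = 0.4150/0.5850 = 0.7094
OR = 0.1561 / 0.7094 = 0.220

OR: 0.220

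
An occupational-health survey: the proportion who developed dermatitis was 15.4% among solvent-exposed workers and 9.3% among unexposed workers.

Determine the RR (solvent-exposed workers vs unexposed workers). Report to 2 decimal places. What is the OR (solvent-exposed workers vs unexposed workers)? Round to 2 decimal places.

RR = 0.1540 / 0.0930 = 1.66
odds, solvent-exposed workers = 0.1540/0.8460 = 0.1820
odds, unexposed workers = 0.0930/0.9070 = 0.1025
OR = 0.1820 / 0.1025 = 1.78

RR = 1.66; OR = 1.78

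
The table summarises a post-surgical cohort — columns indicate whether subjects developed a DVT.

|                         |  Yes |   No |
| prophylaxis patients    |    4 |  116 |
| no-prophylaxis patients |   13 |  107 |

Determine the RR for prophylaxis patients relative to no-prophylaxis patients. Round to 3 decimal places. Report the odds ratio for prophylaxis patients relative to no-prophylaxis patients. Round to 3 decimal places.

risk, prophylaxis patients = 4/120 = 0.03333
risk, no-prophylaxis patients = 13/120 = 0.10833
RR = 0.03333 / 0.10833 = 0.308
odds, prophylaxis patients = 4/116 = 0.03448
odds, no-prophylaxis patients = 13/107 = 0.12150
OR = 0.03448 / 0.12150 = 0.284

RR = 0.308; OR = 0.284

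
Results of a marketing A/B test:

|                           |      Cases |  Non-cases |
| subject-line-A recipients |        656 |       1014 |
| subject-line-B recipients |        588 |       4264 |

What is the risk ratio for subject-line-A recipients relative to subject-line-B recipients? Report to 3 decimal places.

risk, subject-line-A recipients = 656/1670 = 0.3928
risk, subject-line-B recipients = 588/4852 = 0.1212
RR = 0.3928 / 0.1212 = 3.241

RR: 3.241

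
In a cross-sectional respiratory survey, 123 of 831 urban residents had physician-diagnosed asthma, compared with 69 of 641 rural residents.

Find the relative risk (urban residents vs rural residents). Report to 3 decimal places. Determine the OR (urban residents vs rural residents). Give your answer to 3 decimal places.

risk, urban residents = 123/831 = 0.1480
risk, rural residents = 69/641 = 0.1076
RR = 0.1480 / 0.1076 = 1.375
odds, urban residents = 123/708 = 0.1737
odds, rural residents = 69/572 = 0.1206
OR = 0.1737 / 0.1206 = 1.440

RR = 1.375; OR = 1.440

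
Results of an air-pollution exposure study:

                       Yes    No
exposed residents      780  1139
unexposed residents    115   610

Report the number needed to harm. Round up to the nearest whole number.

risk, exposed residents = 780/1919 = 0.406462
risk, unexposed residents = 115/725 = 0.158621
absolute risk difference = 0.247841
1 / 0.247841 = 4.035 → round up → 5

NNH: 5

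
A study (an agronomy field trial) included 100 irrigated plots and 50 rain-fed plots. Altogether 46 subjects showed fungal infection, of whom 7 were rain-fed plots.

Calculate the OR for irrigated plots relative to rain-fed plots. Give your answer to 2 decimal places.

irrigated plots with the outcome: 46 − 7 = 39
irrigated plots without the outcome: 100 − 39 = 61
rain-fed plots without the outcome: 50 − 7 = 43
OR = (39 × 43) / (61 × 7) = 1677/427 ≈ 3.93

OR = 3.93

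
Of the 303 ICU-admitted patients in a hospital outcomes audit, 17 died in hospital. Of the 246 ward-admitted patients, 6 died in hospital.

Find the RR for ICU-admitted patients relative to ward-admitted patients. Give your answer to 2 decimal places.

RR ≈ 2.30

risk, ICU-admitted patients = 17/303 = 0.05611
risk, ward-admitted patients = 6/246 = 0.02439
RR = 0.05611 / 0.02439 = 2.30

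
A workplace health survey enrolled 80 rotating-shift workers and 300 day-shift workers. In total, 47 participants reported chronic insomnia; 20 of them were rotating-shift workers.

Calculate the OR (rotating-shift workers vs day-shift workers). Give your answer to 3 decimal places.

rotating-shift workers without the outcome: 80 − 20 = 60
day-shift workers with the outcome: 47 − 20 = 27
day-shift workers without the outcome: 300 − 27 = 273
odds, rotating-shift workers = 20/60 = 0.3333
odds, day-shift workers = 27/273 = 0.0989
OR = 0.3333 / 0.0989 = 3.370

OR = 3.370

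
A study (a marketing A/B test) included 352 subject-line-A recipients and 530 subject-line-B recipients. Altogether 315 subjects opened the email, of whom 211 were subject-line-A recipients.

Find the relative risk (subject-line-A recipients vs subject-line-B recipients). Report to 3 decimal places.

RR = 3.055

subject-line-A recipients without the outcome: 352 − 211 = 141
subject-line-B recipients with the outcome: 315 − 211 = 104
subject-line-B recipients without the outcome: 530 − 104 = 426
risk, subject-line-A recipients = 211/352 = 0.5994
risk, subject-line-B recipients = 104/530 = 0.1962
RR = 0.5994 / 0.1962 = 3.055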